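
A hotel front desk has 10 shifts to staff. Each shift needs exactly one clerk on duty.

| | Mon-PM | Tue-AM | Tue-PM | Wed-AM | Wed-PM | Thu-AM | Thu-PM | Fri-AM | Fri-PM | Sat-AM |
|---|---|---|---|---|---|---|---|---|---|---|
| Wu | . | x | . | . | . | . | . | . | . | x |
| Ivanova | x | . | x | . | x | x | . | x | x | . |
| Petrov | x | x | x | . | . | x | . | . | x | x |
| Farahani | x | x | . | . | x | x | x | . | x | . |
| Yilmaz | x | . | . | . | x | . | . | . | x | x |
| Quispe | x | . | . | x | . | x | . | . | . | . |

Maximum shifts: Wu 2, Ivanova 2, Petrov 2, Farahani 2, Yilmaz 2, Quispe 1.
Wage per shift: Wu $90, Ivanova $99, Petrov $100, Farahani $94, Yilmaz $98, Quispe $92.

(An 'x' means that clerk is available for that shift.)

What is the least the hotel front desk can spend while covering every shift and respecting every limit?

Wed-AM can only be covered by Quispe, so that assignment is forced.
Thu-PM can only be covered by Farahani, so that assignment is forced.
Fri-AM can only be covered by Ivanova, so that assignment is forced.
Picking the cheapest available clerk for each shift independently would cost $936, but that ignores the shift limits.
An optimal schedule: Mon-PM→Yilmaz, Tue-AM→Wu, Tue-PM→Ivanova, Wed-AM→Quispe, Wed-PM→Farahani, Thu-AM→Petrov, Thu-PM→Farahani, Fri-AM→Ivanova, Fri-PM→Yilmaz, Sat-AM→Wu.
Total: 98 + 90 + 99 + 92 + 94 + 100 + 94 + 99 + 98 + 90 = $954.

$954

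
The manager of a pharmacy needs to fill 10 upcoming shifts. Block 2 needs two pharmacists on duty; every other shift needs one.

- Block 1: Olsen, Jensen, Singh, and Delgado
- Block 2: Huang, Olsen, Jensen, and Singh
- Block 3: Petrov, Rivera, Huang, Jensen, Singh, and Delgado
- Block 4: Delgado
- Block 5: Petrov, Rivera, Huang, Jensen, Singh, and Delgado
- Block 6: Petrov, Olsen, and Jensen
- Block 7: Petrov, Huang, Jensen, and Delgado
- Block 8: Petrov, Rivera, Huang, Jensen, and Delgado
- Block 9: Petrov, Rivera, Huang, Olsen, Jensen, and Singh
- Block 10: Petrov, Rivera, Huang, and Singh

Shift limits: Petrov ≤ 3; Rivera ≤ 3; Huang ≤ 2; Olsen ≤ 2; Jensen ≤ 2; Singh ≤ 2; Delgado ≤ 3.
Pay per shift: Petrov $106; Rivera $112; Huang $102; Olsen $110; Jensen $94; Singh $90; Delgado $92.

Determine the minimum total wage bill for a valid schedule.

$1060

Block 4 can only be covered by Delgado, so that assignment is forced.
Picking the cheapest available pharmacist for each shift independently would cost $1004, but that ignores the shift limits.
An optimal schedule: Block 1→Singh, Block 2→Jensen+Huang, Block 3→Huang, Block 4→Delgado, Block 5→Petrov, Block 6→Jensen, Block 7→Delgado, Block 8→Delgado, Block 9→Petrov, Block 10→Singh.
Total: 90 + 94 + 102 + 102 + 92 + 106 + 94 + 92 + 92 + 106 + 90 = $1060.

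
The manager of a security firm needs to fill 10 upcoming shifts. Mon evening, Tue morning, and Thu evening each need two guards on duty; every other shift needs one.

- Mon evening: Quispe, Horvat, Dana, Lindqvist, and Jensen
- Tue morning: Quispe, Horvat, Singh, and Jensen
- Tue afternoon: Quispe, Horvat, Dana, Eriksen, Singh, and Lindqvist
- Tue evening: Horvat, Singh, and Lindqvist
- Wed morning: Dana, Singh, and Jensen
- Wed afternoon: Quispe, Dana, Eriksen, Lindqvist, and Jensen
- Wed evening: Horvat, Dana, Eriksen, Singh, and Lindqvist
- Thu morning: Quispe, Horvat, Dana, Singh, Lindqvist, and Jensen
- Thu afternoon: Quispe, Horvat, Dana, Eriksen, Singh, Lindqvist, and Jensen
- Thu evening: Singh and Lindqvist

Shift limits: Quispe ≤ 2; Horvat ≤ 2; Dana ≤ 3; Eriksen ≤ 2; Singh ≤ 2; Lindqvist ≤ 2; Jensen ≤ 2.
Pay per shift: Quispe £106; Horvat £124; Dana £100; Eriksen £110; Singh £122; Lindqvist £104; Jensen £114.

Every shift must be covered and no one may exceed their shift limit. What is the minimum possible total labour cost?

£1412

Thu evening can only be covered by Singh and Lindqvist, so that assignment is forced.
Picking the cheapest available guard for each shift independently would cost £1354, but that ignores the shift limits.
An optimal schedule: Mon evening→Quispe+Jensen, Tue morning→Quispe+Jensen, Tue afternoon→Eriksen, Tue evening→Lindqvist, Wed morning→Dana, Wed afternoon→Dana, Wed evening→Dana, Thu morning→Singh, Thu afternoon→Eriksen, Thu evening→Lindqvist+Singh.
Total: 106 + 114 + 106 + 114 + 110 + 104 + 100 + 100 + 100 + 122 + 110 + 104 + 122 = £1412.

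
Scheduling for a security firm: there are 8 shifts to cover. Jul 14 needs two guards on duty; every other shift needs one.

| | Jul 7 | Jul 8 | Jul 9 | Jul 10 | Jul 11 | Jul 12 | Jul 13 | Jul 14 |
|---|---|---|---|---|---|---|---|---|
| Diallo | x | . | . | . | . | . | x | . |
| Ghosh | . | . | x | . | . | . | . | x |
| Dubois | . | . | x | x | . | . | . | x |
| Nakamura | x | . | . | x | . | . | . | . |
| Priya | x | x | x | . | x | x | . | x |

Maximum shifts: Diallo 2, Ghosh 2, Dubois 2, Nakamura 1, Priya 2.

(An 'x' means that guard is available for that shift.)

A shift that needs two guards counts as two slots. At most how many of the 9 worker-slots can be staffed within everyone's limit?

8

Total capacity across all guards is 2+2+2+1+2 = 9, and 9 slots are needed, so at most 9 can be filled.
Shifts {Jul 8, Jul 11, Jul 12} need 3 slots but only Priya are available for them, supplying at most 2 — so at least 1 slot must go unfilled.
An assignment achieving 8: Jul 7→Diallo, Jul 8→Priya, Jul 9→Ghosh, Jul 10→Dubois, Jul 11→Priya, Jul 13→Diallo, Jul 14→Ghosh+Dubois.
Loads: Diallo 2/2, Ghosh 2/2, Dubois 2/2, Nakamura 0/1, Priya 2/2.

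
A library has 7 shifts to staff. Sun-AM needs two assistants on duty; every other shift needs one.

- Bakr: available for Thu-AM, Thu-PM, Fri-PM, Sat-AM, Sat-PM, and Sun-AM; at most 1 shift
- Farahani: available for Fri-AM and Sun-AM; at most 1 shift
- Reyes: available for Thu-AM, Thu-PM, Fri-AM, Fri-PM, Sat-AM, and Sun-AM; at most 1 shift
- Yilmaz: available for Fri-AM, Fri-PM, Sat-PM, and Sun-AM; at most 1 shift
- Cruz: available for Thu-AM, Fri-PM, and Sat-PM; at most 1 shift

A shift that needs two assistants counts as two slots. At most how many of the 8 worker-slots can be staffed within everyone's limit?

Total capacity across all assistants is 1+1+1+1+1 = 5, and 8 slots are needed, so at most 5 can be filled.
An assignment achieving 5: Thu-AM→Cruz, Thu-PM→Bakr, Fri-AM→Farahani, Sat-AM→Reyes, Sat-PM→Yilmaz.
Loads: Bakr 1/1, Farahani 1/1, Reyes 1/1, Yilmaz 1/1, Cruz 1/1.

5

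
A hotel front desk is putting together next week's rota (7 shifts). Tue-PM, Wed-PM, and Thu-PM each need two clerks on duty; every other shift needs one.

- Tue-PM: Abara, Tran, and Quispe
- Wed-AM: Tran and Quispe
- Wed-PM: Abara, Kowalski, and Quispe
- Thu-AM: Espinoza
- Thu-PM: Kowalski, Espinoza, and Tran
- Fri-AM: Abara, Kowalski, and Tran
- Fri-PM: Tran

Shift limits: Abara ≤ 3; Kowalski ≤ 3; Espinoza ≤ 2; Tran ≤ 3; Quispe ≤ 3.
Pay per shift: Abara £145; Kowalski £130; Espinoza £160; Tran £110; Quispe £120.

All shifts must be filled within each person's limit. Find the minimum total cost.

£1240

Thu-AM can only be covered by Espinoza, so that assignment is forced.
Fri-PM can only be covered by Tran, so that assignment is forced.
Picking the cheapest available clerk for each shift independently would cost £1210, but that ignores the shift limits.
An optimal schedule: Tue-PM→Tran+Quispe, Wed-AM→Quispe, Wed-PM→Quispe+Kowalski, Thu-AM→Espinoza, Thu-PM→Tran+Kowalski, Fri-AM→Kowalski, Fri-PM→Tran.
Total: 110 + 120 + 120 + 120 + 130 + 160 + 110 + 130 + 130 + 110 = £1240.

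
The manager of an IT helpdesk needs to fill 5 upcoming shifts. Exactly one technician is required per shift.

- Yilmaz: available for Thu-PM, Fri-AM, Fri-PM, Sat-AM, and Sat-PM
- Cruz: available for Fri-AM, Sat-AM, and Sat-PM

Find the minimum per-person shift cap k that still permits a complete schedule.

3

With 2 technicians and 5 worker-slots to fill, someone must work at least ⌈5/2⌉ = 3 shifts, so k ≥ 3.
k = 3 works: Thu-PM→Yilmaz, Fri-AM→Yilmaz, Fri-PM→Yilmaz, Sat-AM→Cruz, Sat-PM→Cruz.
Loads: Yilmaz 3, Cruz 2 — all ≤ 3.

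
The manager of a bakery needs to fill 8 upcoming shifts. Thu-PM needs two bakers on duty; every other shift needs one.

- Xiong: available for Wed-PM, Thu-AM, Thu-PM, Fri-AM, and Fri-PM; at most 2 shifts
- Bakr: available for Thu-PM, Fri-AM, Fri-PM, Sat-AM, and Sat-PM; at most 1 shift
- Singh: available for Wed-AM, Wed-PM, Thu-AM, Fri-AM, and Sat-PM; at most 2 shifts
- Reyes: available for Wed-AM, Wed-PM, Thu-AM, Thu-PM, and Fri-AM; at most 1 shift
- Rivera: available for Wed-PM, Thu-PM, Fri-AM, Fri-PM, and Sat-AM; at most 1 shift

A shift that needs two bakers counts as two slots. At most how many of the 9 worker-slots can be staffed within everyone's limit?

Total capacity across all bakers is 2+1+2+1+1 = 7, and 9 slots are needed, so at most 7 can be filled.
An assignment achieving 7: Wed-AM→Singh, Wed-PM→Reyes, Thu-AM→Xiong, Thu-PM→Rivera, Fri-PM→Xiong, Sat-AM→Bakr, Sat-PM→Singh.
Loads: Xiong 2/2, Bakr 1/1, Singh 2/2, Reyes 1/1, Rivera 1/1.

7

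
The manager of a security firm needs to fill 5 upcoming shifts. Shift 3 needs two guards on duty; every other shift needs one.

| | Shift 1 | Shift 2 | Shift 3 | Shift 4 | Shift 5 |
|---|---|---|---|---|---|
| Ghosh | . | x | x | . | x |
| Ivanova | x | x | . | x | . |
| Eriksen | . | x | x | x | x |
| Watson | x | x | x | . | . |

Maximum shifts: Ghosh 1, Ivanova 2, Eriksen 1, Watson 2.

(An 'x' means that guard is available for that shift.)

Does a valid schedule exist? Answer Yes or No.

One valid schedule: Shift 1→Ivanova, Shift 2→Watson, Shift 3→Eriksen+Watson, Shift 4→Ivanova, Shift 5→Ghosh.
Loads: Ghosh 1/1, Ivanova 2/2, Eriksen 1/1, Watson 2/2 — all within limits.

Yes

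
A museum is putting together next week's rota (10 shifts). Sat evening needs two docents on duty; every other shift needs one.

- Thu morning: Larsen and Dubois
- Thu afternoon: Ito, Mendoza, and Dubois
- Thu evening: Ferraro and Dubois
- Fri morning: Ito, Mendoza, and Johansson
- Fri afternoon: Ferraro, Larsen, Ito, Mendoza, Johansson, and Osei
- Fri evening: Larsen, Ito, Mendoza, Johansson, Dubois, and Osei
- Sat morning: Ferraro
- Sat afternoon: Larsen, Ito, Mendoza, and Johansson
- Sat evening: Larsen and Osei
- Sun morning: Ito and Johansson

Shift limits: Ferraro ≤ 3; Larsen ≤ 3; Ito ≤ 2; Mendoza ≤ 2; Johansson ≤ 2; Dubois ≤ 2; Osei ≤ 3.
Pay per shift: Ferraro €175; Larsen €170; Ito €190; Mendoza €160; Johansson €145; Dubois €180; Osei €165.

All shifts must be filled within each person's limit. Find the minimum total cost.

Sat morning can only be covered by Ferraro, so that assignment is forced.
Sat evening can only be covered by Larsen and Osei, so that assignment is forced.
Picking the cheapest available docent for each shift independently would cost €1740, but that ignores the shift limits.
An optimal schedule: Thu morning→Larsen, Thu afternoon→Mendoza, Thu evening→Ferraro, Fri morning→Johansson, Fri afternoon→Osei, Fri evening→Osei, Sat morning→Ferraro, Sat afternoon→Mendoza, Sat evening→Osei+Larsen, Sun morning→Johansson.
Total: 170 + 160 + 175 + 145 + 165 + 165 + 175 + 160 + 165 + 170 + 145 = €1795.

€1795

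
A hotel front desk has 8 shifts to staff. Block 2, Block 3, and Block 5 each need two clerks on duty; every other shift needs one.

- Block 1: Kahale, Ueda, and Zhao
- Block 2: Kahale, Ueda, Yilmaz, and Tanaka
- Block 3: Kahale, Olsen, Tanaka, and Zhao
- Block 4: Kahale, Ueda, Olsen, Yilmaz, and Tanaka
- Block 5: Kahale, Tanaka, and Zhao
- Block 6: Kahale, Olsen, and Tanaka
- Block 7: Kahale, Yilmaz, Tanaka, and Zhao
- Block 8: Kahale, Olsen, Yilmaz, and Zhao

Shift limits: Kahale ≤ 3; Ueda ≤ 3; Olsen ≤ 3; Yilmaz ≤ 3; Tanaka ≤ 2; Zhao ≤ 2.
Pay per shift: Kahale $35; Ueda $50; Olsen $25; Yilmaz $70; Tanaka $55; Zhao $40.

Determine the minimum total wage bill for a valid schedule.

Picking the cheapest available clerk for each shift independently would cost $365, but that ignores the shift limits.
An optimal schedule: Block 1→Ueda, Block 2→Kahale+Ueda, Block 3→Olsen+Zhao, Block 4→Ueda, Block 5→Kahale+Zhao, Block 6→Olsen, Block 7→Kahale, Block 8→Olsen.
Total: 50 + 35 + 50 + 25 + 40 + 50 + 35 + 40 + 25 + 35 + 25 = $410.

$410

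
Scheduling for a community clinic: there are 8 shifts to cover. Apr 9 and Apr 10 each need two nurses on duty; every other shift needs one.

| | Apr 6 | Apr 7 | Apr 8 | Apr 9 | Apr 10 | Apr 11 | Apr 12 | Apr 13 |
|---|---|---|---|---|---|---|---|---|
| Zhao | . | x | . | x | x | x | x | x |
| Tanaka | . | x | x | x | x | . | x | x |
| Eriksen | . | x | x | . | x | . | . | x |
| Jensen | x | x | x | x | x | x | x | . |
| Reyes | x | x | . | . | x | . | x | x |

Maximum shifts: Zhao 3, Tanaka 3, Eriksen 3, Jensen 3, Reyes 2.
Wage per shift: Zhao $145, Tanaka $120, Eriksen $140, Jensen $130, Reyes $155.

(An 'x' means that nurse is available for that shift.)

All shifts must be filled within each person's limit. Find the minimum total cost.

Picking the cheapest available nurse for each shift independently would cost $1240, but that ignores the shift limits.
An optimal schedule: Apr 6→Jensen, Apr 7→Eriksen, Apr 8→Tanaka, Apr 9→Tanaka+Jensen, Apr 10→Eriksen+Zhao, Apr 11→Jensen, Apr 12→Tanaka, Apr 13→Eriksen.
Total: 130 + 140 + 120 + 120 + 130 + 140 + 145 + 130 + 120 + 140 = $1315.

$1315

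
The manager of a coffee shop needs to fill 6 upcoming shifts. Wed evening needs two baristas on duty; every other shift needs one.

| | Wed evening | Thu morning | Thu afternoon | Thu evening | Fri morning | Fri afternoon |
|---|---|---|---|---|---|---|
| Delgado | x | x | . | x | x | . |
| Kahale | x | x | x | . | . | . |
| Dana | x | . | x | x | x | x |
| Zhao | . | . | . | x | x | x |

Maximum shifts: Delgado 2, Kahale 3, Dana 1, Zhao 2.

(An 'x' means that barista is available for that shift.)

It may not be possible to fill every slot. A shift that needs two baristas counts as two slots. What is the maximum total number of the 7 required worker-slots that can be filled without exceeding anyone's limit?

7

Total capacity across all baristas is 2+3+1+2 = 8, and 7 slots are needed, so at most 7 can be filled.
An assignment achieving 7: Wed evening→Delgado+Kahale, Thu morning→Delgado, Thu afternoon→Kahale, Thu evening→Zhao, Fri morning→Zhao, Fri afternoon→Dana.
Loads: Delgado 2/2, Kahale 2/3, Dana 1/1, Zhao 2/2.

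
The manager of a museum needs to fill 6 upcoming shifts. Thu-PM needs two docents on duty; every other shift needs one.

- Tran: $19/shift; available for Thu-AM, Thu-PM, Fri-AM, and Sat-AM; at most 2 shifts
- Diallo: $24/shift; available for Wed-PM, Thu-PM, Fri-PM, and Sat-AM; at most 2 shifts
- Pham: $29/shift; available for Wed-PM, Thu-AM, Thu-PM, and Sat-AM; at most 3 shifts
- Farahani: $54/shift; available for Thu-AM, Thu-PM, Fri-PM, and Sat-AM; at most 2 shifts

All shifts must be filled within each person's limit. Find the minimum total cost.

$173

Fri-AM can only be covered by Tran, so that assignment is forced.
Picking the cheapest available docent for each shift independently would cost $148, but that ignores the shift limits.
An optimal schedule: Wed-PM→Diallo, Thu-AM→Pham, Thu-PM→Tran+Pham, Fri-AM→Tran, Fri-PM→Diallo, Sat-AM→Pham.
Total: 24 + 29 + 19 + 29 + 19 + 24 + 29 = $173.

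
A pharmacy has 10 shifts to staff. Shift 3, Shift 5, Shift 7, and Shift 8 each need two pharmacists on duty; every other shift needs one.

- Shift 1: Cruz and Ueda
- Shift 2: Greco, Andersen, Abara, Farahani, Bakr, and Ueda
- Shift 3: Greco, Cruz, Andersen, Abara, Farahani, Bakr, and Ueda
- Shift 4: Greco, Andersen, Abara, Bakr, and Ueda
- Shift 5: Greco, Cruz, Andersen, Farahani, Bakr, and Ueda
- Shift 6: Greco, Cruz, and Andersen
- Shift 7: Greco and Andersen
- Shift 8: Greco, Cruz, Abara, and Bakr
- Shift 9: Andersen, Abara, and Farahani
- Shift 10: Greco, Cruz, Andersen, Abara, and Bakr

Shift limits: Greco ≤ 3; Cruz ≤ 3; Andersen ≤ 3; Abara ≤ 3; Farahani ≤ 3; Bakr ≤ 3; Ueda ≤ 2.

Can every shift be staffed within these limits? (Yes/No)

Yes

Shift 7 can only be covered by Greco and Andersen, so that assignment is forced.
One valid schedule: Shift 1→Cruz, Shift 2→Andersen, Shift 3→Abara+Farahani, Shift 4→Greco, Shift 5→Farahani+Bakr, Shift 6→Greco, Shift 7→Greco+Andersen, Shift 8→Cruz+Abara, Shift 9→Andersen, Shift 10→Cruz.
Loads: Greco 3/3, Cruz 3/3, Andersen 3/3, Abara 2/3, Farahani 2/3, Bakr 1/3, Ueda 0/2 — all within limits.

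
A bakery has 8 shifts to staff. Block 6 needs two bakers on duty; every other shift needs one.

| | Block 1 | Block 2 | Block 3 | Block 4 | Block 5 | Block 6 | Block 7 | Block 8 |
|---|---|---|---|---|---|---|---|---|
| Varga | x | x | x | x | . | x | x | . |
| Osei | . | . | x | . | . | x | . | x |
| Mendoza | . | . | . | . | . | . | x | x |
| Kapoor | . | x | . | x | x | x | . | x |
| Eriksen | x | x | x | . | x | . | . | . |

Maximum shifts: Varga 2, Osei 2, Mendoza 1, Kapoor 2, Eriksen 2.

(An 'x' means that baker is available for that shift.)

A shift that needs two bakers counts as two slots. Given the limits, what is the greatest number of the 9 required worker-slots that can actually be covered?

Total capacity across all bakers is 2+2+1+2+2 = 9, and 9 slots are needed, so at most 9 can be filled.
An assignment achieving 9: Block 1→Varga, Block 2→Eriksen, Block 3→Eriksen, Block 4→Varga, Block 5→Kapoor, Block 6→Osei+Kapoor, Block 7→Mendoza, Block 8→Osei.
Loads: Varga 2/2, Osei 2/2, Mendoza 1/1, Kapoor 2/2, Eriksen 2/2.

9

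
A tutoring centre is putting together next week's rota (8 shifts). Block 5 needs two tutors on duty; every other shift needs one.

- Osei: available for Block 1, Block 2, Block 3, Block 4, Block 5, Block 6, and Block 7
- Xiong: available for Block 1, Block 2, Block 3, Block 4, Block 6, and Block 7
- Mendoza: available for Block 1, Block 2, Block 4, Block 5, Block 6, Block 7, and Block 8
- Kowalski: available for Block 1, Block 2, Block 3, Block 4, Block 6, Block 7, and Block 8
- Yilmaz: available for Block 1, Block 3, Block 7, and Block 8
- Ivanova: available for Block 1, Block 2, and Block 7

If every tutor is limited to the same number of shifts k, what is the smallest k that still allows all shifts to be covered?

With 6 tutors and 9 worker-slots to fill, someone must work at least ⌈9/6⌉ = 2 shifts, so k ≥ 2.
k = 2 works: Block 1→Kowalski, Block 2→Kowalski, Block 3→Osei, Block 4→Xiong, Block 5→Osei+Mendoza, Block 6→Xiong, Block 7→Yilmaz, Block 8→Mendoza.
Loads: Osei 2, Xiong 2, Mendoza 2, Kowalski 2, Yilmaz 1, Ivanova 0 — all ≤ 2.

2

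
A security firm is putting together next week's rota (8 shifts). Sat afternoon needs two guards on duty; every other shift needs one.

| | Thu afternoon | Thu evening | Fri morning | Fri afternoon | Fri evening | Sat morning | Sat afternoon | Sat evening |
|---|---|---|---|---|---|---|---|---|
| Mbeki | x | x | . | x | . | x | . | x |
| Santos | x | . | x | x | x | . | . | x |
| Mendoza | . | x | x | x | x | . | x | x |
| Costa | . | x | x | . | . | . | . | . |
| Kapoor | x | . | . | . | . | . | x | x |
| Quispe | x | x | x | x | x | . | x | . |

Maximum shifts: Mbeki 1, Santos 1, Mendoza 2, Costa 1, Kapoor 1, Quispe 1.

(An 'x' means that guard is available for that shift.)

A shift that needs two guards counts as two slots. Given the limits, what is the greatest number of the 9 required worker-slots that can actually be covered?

7

Total capacity across all guards is 1+1+2+1+1+1 = 7, and 9 slots are needed, so at most 7 can be filled.
An assignment achieving 7: Thu afternoon→Quispe, Thu evening→Mendoza, Fri morning→Costa, Fri evening→Santos, Sat morning→Mbeki, Sat afternoon→Mendoza+Kapoor.
Loads: Mbeki 1/1, Santos 1/1, Mendoza 2/2, Costa 1/1, Kapoor 1/1, Quispe 1/1.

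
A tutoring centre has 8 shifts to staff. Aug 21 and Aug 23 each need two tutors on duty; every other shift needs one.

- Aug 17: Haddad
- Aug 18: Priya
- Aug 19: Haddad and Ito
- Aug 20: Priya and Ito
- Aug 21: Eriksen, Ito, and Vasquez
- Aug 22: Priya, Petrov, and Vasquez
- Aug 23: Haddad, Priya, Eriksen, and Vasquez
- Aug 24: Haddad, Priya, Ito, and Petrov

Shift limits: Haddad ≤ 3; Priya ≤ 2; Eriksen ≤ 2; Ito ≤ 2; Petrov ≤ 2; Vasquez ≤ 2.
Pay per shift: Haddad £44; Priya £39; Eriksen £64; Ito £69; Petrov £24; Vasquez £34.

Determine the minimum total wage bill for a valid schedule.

Aug 17 can only be covered by Haddad, so that assignment is forced.
Aug 18 can only be covered by Priya, so that assignment is forced.
Picking the cheapest available tutor for each shift independently would cost £385, but that ignores the shift limits.
An optimal schedule: Aug 17→Haddad, Aug 18→Priya, Aug 19→Haddad, Aug 20→Priya, Aug 21→Vasquez+Eriksen, Aug 22→Petrov, Aug 23→Vasquez+Haddad, Aug 24→Petrov.
Total: 44 + 39 + 44 + 39 + 34 + 64 + 24 + 34 + 44 + 24 = £390.

£390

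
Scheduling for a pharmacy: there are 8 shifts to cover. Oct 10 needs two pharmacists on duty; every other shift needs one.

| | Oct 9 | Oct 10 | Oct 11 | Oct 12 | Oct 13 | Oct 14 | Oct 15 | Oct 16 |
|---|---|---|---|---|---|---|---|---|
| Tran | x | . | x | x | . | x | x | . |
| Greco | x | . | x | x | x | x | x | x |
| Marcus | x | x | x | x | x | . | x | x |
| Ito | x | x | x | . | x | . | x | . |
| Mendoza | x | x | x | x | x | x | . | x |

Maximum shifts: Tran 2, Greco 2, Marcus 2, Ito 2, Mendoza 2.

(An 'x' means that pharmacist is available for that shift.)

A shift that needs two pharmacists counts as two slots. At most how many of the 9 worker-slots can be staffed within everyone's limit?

9

Total capacity across all pharmacists is 2+2+2+2+2 = 10, and 9 slots are needed, so at most 9 can be filled.
An assignment achieving 9: Oct 9→Ito, Oct 10→Marcus+Ito, Oct 11→Mendoza, Oct 12→Tran, Oct 13→Greco, Oct 14→Tran, Oct 15→Marcus, Oct 16→Greco.
Loads: Tran 2/2, Greco 2/2, Marcus 2/2, Ito 2/2, Mendoza 1/2.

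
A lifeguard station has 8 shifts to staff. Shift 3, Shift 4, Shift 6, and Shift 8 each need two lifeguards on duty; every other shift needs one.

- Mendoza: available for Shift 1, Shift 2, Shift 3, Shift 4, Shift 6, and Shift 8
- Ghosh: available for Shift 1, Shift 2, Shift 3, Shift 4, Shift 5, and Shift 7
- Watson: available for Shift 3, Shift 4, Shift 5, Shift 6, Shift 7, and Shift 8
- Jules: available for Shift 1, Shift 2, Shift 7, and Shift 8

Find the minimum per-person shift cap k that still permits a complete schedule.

3

With 4 lifeguards and 12 worker-slots to fill, someone must work at least ⌈12/4⌉ = 3 shifts, so k ≥ 3.
k = 3 works: Shift 1→Mendoza, Shift 2→Jules, Shift 3→Mendoza+Ghosh, Shift 4→Ghosh+Watson, Shift 5→Ghosh, Shift 6→Mendoza+Watson, Shift 7→Jules, Shift 8→Watson+Jules.
Loads: Mendoza 3, Ghosh 3, Watson 3, Jules 3 — all ≤ 3.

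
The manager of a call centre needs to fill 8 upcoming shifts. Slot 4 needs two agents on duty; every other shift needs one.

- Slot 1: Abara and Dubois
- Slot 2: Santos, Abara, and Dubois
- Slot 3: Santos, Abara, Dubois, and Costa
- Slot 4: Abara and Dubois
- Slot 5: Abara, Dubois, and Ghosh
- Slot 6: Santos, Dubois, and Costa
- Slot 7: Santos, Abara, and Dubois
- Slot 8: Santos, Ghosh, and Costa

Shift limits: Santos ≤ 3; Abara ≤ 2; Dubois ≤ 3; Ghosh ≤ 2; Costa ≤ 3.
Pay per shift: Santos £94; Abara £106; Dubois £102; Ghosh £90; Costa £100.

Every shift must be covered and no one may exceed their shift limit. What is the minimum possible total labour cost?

£872

Slot 4 can only be covered by Abara and Dubois, so that assignment is forced.
Picking the cheapest available agent for each shift independently would cost £866, but that ignores the shift limits.
An optimal schedule: Slot 1→Dubois, Slot 2→Santos, Slot 3→Costa, Slot 4→Dubois+Abara, Slot 5→Ghosh, Slot 6→Santos, Slot 7→Santos, Slot 8→Ghosh.
Total: 102 + 94 + 100 + 102 + 106 + 90 + 94 + 94 + 90 = £872.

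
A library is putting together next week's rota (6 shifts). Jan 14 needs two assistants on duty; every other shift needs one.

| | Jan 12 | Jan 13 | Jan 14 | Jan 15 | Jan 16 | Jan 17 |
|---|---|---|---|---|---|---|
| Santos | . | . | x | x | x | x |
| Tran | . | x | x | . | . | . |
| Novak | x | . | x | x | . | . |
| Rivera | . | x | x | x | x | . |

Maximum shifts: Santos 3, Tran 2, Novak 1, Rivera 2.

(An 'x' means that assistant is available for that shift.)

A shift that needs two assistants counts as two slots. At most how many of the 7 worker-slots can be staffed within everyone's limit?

Total capacity across all assistants is 3+2+1+2 = 8, and 7 slots are needed, so at most 7 can be filled.
An assignment achieving 7: Jan 12→Novak, Jan 13→Tran, Jan 14→Tran+Rivera, Jan 15→Santos, Jan 16→Santos, Jan 17→Santos.
Loads: Santos 3/3, Tran 2/2, Novak 1/1, Rivera 1/2.

7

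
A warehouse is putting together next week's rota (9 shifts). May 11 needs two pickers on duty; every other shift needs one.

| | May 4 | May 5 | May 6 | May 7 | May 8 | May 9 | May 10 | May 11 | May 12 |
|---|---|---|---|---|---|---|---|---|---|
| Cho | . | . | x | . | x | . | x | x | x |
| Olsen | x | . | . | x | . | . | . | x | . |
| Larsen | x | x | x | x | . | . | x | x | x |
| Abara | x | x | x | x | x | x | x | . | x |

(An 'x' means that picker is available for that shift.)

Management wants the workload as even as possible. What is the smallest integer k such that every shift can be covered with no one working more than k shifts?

3

With 4 pickers and 10 worker-slots to fill, someone must work at least ⌈10/4⌉ = 3 shifts, so k ≥ 3.
k = 3 works: May 4→Olsen, May 5→Larsen, May 6→Cho, May 7→Olsen, May 8→Cho, May 9→Abara, May 10→Cho, May 11→Olsen+Larsen, May 12→Larsen.
Loads: Cho 3, Olsen 3, Larsen 3, Abara 1 — all ≤ 3.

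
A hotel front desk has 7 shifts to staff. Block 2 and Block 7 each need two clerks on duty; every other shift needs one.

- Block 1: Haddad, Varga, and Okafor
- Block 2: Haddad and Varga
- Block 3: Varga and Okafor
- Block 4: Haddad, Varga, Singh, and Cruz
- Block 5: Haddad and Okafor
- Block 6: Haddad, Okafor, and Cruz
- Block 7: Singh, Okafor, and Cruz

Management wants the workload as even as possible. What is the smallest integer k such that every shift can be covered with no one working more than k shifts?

With 5 clerks and 9 worker-slots to fill, someone must work at least ⌈9/5⌉ = 2 shifts, so k ≥ 2.
k = 2 works: Block 1→Okafor, Block 2→Haddad+Varga, Block 3→Varga, Block 4→Singh, Block 5→Haddad, Block 6→Okafor, Block 7→Singh+Cruz.
Loads: Haddad 2, Varga 2, Singh 2, Okafor 2, Cruz 1 — all ≤ 2.

2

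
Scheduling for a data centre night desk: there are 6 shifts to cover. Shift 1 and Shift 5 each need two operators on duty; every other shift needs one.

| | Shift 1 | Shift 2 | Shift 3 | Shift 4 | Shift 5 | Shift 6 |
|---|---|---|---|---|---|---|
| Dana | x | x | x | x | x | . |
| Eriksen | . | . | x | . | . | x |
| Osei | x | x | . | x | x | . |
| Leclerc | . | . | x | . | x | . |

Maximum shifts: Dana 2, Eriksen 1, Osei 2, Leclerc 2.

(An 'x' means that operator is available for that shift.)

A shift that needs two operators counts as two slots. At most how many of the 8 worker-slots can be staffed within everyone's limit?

Total capacity across all operators is 2+1+2+2 = 7, and 8 slots are needed, so at most 7 can be filled.
An assignment achieving 7: Shift 1→Dana+Osei, Shift 2→Dana, Shift 3→Leclerc, Shift 4→Osei, Shift 5→Leclerc, Shift 6→Eriksen.
Loads: Dana 2/2, Eriksen 1/1, Osei 2/2, Leclerc 2/2.

7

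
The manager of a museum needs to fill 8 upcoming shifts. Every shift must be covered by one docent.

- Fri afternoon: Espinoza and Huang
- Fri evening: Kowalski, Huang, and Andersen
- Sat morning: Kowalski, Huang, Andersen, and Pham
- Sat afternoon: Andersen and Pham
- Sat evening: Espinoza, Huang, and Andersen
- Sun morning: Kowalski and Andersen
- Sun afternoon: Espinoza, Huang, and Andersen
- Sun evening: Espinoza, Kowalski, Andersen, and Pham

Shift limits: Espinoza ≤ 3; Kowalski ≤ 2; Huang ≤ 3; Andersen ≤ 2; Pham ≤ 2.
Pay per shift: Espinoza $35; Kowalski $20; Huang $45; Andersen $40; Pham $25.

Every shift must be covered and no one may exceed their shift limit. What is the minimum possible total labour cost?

$235

Picking the cheapest available docent for each shift independently would cost $210, but that ignores the shift limits.
An optimal schedule: Fri afternoon→Espinoza, Fri evening→Kowalski, Sat morning→Pham, Sat afternoon→Pham, Sat evening→Espinoza, Sun morning→Kowalski, Sun afternoon→Espinoza, Sun evening→Andersen.
Total: 35 + 20 + 25 + 25 + 35 + 20 + 35 + 40 = $235.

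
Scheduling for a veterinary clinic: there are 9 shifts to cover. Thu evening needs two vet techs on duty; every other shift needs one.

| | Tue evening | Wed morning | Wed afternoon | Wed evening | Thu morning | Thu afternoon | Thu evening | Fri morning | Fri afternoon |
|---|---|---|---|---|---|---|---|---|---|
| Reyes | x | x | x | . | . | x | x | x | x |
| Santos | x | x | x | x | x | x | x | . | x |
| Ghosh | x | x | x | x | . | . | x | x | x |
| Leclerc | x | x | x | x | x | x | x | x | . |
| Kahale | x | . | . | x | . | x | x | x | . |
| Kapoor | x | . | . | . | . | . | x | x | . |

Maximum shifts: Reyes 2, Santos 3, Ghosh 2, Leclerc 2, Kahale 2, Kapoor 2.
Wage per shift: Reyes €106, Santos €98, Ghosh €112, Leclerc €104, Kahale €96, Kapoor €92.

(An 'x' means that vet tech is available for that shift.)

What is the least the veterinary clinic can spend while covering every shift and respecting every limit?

Picking the cheapest available vet tech for each shift independently would cost €956, but that ignores the shift limits.
An optimal schedule: Tue evening→Kapoor, Wed morning→Santos, Wed afternoon→Leclerc, Wed evening→Kahale, Thu morning→Santos, Thu afternoon→Kahale, Thu evening→Leclerc+Reyes, Fri morning→Kapoor, Fri afternoon→Santos.
Total: 92 + 98 + 104 + 96 + 98 + 96 + 104 + 106 + 92 + 98 = €984.

€984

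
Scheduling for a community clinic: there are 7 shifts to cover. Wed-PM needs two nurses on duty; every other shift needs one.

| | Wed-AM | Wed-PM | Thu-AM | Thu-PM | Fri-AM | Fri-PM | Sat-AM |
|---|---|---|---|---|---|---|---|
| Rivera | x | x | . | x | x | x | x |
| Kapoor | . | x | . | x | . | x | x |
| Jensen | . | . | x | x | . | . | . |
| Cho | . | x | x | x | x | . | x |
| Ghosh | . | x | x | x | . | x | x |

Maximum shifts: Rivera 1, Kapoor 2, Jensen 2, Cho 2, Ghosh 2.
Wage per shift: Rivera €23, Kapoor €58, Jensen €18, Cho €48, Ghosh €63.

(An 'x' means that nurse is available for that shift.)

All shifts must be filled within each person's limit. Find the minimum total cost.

€334

Wed-AM can only be covered by Rivera, so that assignment is forced.
Picking the cheapest available nurse for each shift independently would cost €199, but that ignores the shift limits.
An optimal schedule: Wed-AM→Rivera, Wed-PM→Cho+Ghosh, Thu-AM→Jensen, Thu-PM→Jensen, Fri-AM→Cho, Fri-PM→Kapoor, Sat-AM→Kapoor.
Total: 23 + 48 + 63 + 18 + 18 + 48 + 58 + 58 = €334.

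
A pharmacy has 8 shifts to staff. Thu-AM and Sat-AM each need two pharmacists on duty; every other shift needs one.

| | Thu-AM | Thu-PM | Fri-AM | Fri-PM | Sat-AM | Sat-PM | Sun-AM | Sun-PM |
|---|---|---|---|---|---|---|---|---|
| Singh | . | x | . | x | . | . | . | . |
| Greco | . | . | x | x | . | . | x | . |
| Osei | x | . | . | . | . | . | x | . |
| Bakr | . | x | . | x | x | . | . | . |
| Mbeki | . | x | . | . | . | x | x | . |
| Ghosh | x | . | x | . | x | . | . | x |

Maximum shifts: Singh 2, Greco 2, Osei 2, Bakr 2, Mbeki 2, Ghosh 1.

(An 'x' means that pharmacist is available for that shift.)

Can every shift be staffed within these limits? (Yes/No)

No

Total capacity is 11 and 10 slots are needed, so capacity alone doesn't rule it out.
Shifts {Thu-AM, Sat-AM} need 4 worker-slots in total, but the pharmacists available for any of those shifts (Osei, Bakr, and Ghosh) can supply at most 3 among them. So no valid schedule exists.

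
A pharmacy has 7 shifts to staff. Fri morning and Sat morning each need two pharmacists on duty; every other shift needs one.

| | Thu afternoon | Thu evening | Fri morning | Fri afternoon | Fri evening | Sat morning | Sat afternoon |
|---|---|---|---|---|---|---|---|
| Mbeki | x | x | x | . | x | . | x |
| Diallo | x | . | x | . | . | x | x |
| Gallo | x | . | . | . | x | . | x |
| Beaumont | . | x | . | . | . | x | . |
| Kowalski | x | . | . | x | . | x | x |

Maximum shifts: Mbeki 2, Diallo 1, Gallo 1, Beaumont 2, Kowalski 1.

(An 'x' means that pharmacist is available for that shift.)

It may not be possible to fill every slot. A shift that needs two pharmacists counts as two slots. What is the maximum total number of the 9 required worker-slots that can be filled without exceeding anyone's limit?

7

Total capacity across all pharmacists is 2+1+1+2+1 = 7, and 9 slots are needed, so at most 7 can be filled.
An assignment achieving 7: Thu afternoon→Gallo, Thu evening→Beaumont, Fri morning→Mbeki+Diallo, Fri afternoon→Kowalski, Fri evening→Mbeki, Sat morning→Beaumont.
Loads: Mbeki 2/2, Diallo 1/1, Gallo 1/1, Beaumont 2/2, Kowalski 1/1.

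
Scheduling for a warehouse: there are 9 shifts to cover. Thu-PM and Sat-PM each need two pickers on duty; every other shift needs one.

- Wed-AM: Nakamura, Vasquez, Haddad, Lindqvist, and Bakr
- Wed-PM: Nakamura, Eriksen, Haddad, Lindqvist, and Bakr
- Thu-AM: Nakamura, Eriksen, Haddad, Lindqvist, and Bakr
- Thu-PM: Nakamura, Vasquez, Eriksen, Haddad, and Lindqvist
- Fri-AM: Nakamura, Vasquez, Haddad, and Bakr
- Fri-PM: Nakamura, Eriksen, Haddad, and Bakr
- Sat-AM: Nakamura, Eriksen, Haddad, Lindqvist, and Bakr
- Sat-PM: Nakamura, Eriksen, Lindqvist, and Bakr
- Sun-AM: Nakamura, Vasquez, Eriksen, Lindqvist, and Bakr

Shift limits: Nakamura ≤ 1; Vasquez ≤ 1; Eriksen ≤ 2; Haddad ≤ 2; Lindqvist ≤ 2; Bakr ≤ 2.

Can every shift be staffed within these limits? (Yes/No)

No

Total capacity is 1+1+2+2+2+2 = 10 but 11 worker-slots are needed — infeasible.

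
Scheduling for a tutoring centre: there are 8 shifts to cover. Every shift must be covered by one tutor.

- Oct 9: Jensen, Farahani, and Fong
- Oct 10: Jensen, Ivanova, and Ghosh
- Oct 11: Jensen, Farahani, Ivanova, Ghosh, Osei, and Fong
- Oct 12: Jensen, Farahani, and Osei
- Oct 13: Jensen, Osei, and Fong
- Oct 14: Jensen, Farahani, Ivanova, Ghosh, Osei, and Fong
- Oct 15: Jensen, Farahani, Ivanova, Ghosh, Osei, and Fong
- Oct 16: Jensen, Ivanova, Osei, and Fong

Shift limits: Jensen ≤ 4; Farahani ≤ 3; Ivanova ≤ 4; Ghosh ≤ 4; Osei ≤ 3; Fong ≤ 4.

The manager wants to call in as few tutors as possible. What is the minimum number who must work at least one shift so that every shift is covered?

8 slots to fill and no one can take more than 4, so at least ⌈8/4⌉ = 2 tutors are needed.
Jensen and Ivanova alone can cover everything: Oct 9→Jensen, Oct 10→Jensen, Oct 11→Ivanova, Oct 12→Jensen, Oct 13→Jensen, Oct 14→Ivanova, Oct 15→Ivanova, Oct 16→Ivanova.

2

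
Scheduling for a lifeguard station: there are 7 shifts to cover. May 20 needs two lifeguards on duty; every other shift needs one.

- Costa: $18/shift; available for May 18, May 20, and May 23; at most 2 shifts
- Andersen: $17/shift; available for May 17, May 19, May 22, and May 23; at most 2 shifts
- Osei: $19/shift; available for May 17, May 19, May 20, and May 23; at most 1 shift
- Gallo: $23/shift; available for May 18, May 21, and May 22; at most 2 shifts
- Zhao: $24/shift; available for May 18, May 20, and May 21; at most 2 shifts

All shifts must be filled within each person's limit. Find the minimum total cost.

Picking the cheapest available lifeguard for each shift independently would cost $146, but that ignores the shift limits.
An optimal schedule: May 17→Andersen, May 18→Costa, May 19→Andersen, May 20→Costa+Zhao, May 21→Gallo, May 22→Gallo, May 23→Osei.
Total: 17 + 18 + 17 + 18 + 24 + 23 + 23 + 19 = $159.

$159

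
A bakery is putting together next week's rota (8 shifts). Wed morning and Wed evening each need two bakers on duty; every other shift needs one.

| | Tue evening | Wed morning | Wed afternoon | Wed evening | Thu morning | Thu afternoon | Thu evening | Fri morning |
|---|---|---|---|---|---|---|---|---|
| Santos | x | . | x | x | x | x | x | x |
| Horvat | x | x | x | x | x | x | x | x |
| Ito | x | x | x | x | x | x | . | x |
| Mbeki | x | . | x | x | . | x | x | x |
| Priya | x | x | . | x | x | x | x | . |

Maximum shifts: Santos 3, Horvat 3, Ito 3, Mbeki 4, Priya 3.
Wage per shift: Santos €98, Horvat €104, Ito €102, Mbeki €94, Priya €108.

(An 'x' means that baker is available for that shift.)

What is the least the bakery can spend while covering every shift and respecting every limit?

€978

Picking the cheapest available baker for each shift independently would cost €966, but that ignores the shift limits.
An optimal schedule: Tue evening→Mbeki, Wed morning→Ito+Horvat, Wed afternoon→Mbeki, Wed evening→Santos+Ito, Thu morning→Santos, Thu afternoon→Santos, Thu evening→Mbeki, Fri morning→Mbeki.
Total: 94 + 102 + 104 + 94 + 98 + 102 + 98 + 98 + 94 + 94 = €978.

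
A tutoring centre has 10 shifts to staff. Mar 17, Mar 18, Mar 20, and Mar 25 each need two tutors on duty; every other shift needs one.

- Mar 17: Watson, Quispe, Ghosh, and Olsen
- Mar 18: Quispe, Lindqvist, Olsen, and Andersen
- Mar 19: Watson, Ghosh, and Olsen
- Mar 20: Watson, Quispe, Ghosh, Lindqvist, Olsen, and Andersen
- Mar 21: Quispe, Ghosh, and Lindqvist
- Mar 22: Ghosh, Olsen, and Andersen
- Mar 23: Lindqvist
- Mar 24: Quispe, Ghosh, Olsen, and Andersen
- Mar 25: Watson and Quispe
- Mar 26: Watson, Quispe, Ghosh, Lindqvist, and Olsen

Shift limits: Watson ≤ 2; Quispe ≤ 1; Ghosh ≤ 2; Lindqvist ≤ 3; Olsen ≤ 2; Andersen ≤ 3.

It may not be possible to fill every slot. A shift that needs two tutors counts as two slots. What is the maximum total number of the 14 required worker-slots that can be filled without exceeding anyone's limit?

Total capacity across all tutors is 2+1+2+3+2+3 = 13, and 14 slots are needed, so at most 13 can be filled.
An assignment achieving 13: Mar 17→Olsen, Mar 18→Lindqvist+Andersen, Mar 19→Watson, Mar 20→Olsen+Andersen, Mar 21→Ghosh, Mar 22→Ghosh, Mar 23→Lindqvist, Mar 24→Andersen, Mar 25→Watson+Quispe, Mar 26→Lindqvist.
Loads: Watson 2/2, Quispe 1/1, Ghosh 2/2, Lindqvist 3/3, Olsen 2/2, Andersen 3/3.

13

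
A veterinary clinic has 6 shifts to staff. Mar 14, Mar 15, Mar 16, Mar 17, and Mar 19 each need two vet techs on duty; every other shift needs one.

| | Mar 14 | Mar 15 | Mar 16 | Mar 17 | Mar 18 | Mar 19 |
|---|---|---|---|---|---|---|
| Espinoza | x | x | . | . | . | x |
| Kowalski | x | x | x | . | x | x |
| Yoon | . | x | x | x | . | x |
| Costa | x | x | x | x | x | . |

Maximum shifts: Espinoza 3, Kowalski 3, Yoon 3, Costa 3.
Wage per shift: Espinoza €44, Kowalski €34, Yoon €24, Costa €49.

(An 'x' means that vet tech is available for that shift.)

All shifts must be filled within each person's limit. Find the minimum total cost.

€404

Mar 17 can only be covered by Yoon and Costa, so that assignment is forced.
Picking the cheapest available vet tech for each shift independently would cost €359, but that ignores the shift limits.
An optimal schedule: Mar 14→Espinoza+Kowalski, Mar 15→Espinoza+Costa, Mar 16→Kowalski+Yoon, Mar 17→Yoon+Costa, Mar 18→Kowalski, Mar 19→Espinoza+Yoon.
Total: 44 + 34 + 44 + 49 + 34 + 24 + 24 + 49 + 34 + 44 + 24 = €404.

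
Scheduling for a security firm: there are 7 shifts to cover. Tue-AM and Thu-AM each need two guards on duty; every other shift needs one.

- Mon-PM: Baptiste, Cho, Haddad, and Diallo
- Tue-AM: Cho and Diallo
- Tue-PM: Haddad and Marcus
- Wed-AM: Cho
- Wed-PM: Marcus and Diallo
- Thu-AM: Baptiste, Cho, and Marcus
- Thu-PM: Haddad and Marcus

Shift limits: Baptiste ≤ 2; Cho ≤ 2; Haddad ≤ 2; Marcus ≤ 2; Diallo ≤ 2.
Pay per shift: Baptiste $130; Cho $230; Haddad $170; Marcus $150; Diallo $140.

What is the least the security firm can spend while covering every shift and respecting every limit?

Tue-AM can only be covered by Cho and Diallo, so that assignment is forced.
Wed-AM can only be covered by Cho, so that assignment is forced.
Picking the cheapest available guard for each shift independently would cost $1450, but that ignores the shift limits.
An optimal schedule: Mon-PM→Baptiste, Tue-AM→Diallo+Cho, Tue-PM→Marcus, Wed-AM→Cho, Wed-PM→Diallo, Thu-AM→Baptiste+Marcus, Thu-PM→Haddad.
Total: 130 + 140 + 230 + 150 + 230 + 140 + 130 + 150 + 170 = $1470.

$1470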